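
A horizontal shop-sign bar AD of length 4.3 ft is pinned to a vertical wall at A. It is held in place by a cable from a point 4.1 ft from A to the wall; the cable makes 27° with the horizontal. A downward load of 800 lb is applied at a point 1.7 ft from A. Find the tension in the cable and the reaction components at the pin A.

ΣM about A: T·sin27°·4.1 − 800·1.7 = 0 → T = 1360/(4.1·0.45399) = 730.649 ≈ 730.6 lb.
ΣF_x = 0: A_x − T·cos27° = 0 → A_x = 730.649 × 0.891007 = 651.0 lb.
ΣF_y = 0: A_y + T·sin27° − 800 = 0 → A_y = 800 − 730.649 × 0.45399 = 468.3 lb.

T = 730.6 lb, A_x = 651.0 lb, A_y = 468.3 lb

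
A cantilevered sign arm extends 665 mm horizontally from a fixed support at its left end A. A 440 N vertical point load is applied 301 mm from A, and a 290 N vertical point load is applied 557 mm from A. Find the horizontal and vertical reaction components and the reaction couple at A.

ΣF_x = 0: A_x = 0.
ΣF_y = 0: A_y − 440 − 290 = 0 → A_y = 730.0 N.
ΣM about A: M_A − 440·301 − 290·557 = 0 → M_A = 294000 N·mm.

A_x = 0, A_y = 730.0 N, M_A = 294000 N·mm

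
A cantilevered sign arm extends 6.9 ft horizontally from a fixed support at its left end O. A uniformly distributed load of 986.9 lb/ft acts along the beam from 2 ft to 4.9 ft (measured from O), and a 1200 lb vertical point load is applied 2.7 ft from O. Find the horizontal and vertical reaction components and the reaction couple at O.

Resultant of the distributed load: 986.9 × 2.9 = 2862.01 lb at 3.45 ft from O.
ΣF_x = 0: O_x = 0.
ΣF_y = 0: O_y − 986.9·2.9 − 1200 = 0 → O_y = 4062 lb.
ΣM about O: M_O − (986.9·2.9)·3.45 − 1200·2.7 = 0 → M_O = 13110 lb·ft.

O_x = 0, O_y = 4062 lb, M_O = 13110 lb·ft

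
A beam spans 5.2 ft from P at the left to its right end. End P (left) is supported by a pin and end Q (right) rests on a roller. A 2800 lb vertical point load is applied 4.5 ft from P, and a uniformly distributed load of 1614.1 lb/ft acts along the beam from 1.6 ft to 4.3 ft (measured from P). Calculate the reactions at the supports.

Resultant of the distributed load: 1614.1 × 2.7 = 4358.07 lb at 2.95 ft from P.
ΣM about P: Q_y·5.2 − 2800·4.5 − (1614.1·2.7)·2.95 = 0 → Q_y = 25456.3065/5.2 = 4895.44 ≈ 4895 lb.
ΣF_y = 0: P_y + 4895.44 − 2800 − 1614.1·2.7 = 0 → P_y = 2263 lb.
ΣF_x = 0: no horizontal applied forces, so P_x = 0.

P_x = 0, P_y = 2263 lb, Q_y = 4895 lb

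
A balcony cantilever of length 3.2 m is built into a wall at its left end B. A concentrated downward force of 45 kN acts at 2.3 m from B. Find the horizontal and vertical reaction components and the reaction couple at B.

ΣF_x = 0: B_x = 0.
ΣF_y = 0: B_y − 45 = 0 → B_y = 45.00 kN.
ΣM about B: M_B − 45·2.3 = 0 → M_B = 103.5 kN·m.

B_x = 0, B_y = 45.00 kN, M_B = 103.5 kN·m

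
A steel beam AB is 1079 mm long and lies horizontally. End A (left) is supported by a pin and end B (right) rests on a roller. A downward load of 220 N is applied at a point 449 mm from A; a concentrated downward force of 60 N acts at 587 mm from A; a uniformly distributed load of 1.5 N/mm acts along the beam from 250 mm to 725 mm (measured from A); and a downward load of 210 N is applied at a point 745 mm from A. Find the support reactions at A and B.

A_x = 0, A_y = 611.4 N, B_y = 591.1 N

Resultant of the distributed load: 1.5 × 475 = 712.5 N at 487.5 mm from A.
Taking moments about A: B_y·1079 − 220·449 − 60·587 − (1.5·475)·487.5 − 210·745 = 0 → B_y = 637793.75/1079 = 591.097 ≈ 591.1 N.
ΣF_y = 0: A_y + 591.097 − 220 − 60 − 1.5·475 − 210 = 0 → A_y = 611.4 N.
ΣF_x = 0: no horizontal applied forces, so A_x = 0.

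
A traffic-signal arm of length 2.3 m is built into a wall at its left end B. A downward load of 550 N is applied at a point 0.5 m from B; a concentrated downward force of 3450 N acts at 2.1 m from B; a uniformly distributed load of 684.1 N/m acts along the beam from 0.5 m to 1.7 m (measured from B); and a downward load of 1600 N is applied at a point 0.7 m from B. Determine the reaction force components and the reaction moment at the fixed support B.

Resultant of the distributed load: 684.1 × 1.2 = 820.92 N at 1.1 m from B.
ΣF_x = 0: B_x = 0.
ΣF_y = 0: B_y − 550 − 3450 − 684.1·1.2 − 1600 = 0 → B_y = 6421 N.
ΣM about B: M_B − 550·0.5 − 3450·2.1 − (684.1·1.2)·1.1 − 1600·0.7 = 0 → M_B = 9543 N·m.

B_x = 0, B_y = 6421 N, M_B = 9543 N·m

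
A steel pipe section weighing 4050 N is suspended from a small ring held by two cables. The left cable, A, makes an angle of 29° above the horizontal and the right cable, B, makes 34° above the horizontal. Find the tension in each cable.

ΣF_x = 0: −T_A·cos29° + T_B·cos34° = 0 → T_B = 1.05498·T_A.
ΣF_y = 0: T_A·sin29° + T_B·sin34° = 4050.
Substitute: T_A·(0.48481 + 1.05498·0.559193) = 4050 → T_A = 3768.33 ≈ 3768 N.
Then T_B = 1.05498 × 3768.33 = 3976 N.

T_A = 3768 N, T_B = 3976 N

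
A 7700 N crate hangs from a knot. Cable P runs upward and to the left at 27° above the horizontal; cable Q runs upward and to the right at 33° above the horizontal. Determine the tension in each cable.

ΣF_x = 0: −T_P·cos27° + T_Q·cos33° = 0 → T_Q = 1.0624·T_P.
ΣF_y = 0: T_P·sin27° + T_Q·sin33° = 7700.
Substitute: T_P·(0.45399 + 1.0624·0.544639) = 7700 → T_P = 7456.8 ≈ 7457 N.
Then T_Q = 1.0624 × 7456.8 = 7922 N.

T_P = 7457 N, T_Q = 7922 N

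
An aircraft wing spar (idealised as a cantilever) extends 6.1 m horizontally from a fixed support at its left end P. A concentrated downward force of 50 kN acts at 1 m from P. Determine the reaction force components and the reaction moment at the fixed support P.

P_x = 0, P_y = 50.00 kN, M_P = 50.00 kN·m

ΣF_x = 0: P_x = 0.
ΣF_y = 0: P_y − 50 = 0 → P_y = 50.00 kN.
ΣM about P: M_P − 50·1 = 0 → M_P = 50.00 kN·m.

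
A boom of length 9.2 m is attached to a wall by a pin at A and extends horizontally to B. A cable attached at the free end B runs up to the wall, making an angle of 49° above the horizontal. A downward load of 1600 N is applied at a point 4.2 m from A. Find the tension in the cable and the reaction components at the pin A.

T = 967.8 N, A_x = 635.0 N, A_y = 869.6 N

ΣM about A: T·sin49°·9.2 − 1600·4.2 = 0 → T = 6720/(9.2·0.75471) = 967.835 ≈ 967.8 N.
ΣF_x = 0: A_x − T·cos49° = 0 → A_x = 967.835 × 0.656059 = 635.0 N.
ΣF_y = 0: A_y + T·sin49° − 1600 = 0 → A_y = 1600 − 967.835 × 0.75471 = 869.6 N.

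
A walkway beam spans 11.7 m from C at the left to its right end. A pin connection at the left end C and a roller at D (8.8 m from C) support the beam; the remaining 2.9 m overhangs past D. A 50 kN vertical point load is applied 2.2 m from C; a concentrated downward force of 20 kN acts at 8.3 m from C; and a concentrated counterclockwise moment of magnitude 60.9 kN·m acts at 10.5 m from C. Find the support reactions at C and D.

ΣM about C: D_y·8.8 − 50·2.2 − 20·8.3 + 60.9 = 0 → D_y = 215.1/8.8 = 24.4432 ≈ 24.44 kN.
ΣF_y = 0: C_y + 24.4432 − 50 − 20 = 0 → C_y = 45.56 kN.
ΣF_x = 0: no horizontal applied forces, so C_x = 0.

C_x = 0, C_y = 45.56 kN, D_y = 24.44 kN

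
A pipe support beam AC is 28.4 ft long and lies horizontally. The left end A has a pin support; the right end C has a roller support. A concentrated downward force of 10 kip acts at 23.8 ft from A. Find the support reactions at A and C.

A_x = 0, A_y = 1.620 kip, C_y = 8.380 kip

Moments about A: C_y·28.4 − 10·23.8 = 0 → C_y = 238/28.4 = 8.38028 ≈ 8.380 kip.
ΣF_y = 0: A_y + 8.38028 − 10 = 0 → A_y = 1.620 kip.
ΣF_x = 0: no horizontal applied forces, so A_x = 0.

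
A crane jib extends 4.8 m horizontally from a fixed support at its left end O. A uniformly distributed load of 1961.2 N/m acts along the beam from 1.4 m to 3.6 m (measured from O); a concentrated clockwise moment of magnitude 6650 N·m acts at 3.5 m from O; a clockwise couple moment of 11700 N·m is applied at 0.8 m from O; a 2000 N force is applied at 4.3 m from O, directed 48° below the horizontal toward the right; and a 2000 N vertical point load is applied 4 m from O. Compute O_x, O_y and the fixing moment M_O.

O_x = -1338 N, O_y = 7801 N, M_O = 43530 N·m

Resultant of the distributed load: 1961.2 × 2.2 = 4314.64 N at 2.5 m from O.
ΣF_x = 0: O_x + 2000·cos48° = 0 → O_x = -1338 N.
ΣF_y = 0: O_y − 1961.2·2.2 − 2000·sin48° − 2000 = 0 → O_y = 7801 N.
ΣM about O: M_O − (1961.2·2.2)·2.5 − 6650 − 11700 − 2000·sin48°·4.3 − 2000·4 = 0 → M_O = 43530 N·m.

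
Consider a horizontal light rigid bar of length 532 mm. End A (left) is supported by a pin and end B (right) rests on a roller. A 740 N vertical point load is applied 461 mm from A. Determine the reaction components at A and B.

ΣM about A: B_y·532 − 740·461 = 0 → B_y = 341140/532 = 641.241 ≈ 641.2 N.
ΣF_y = 0: A_y + 641.241 − 740 = 0 → A_y = 98.76 N.
ΣF_x = 0: no horizontal applied forces, so A_x = 0.

A_x = 0, A_y = 98.76 N, B_y = 641.2 N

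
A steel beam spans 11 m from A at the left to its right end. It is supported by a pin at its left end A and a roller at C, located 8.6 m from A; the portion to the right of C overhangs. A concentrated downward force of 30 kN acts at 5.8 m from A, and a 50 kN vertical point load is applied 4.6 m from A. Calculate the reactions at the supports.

A_x = 0, A_y = 33.02 kN, C_y = 46.98 kN

Moments about A: C_y·8.6 − 30·5.8 − 50·4.6 = 0 → C_y = 404/8.6 = 46.9767 ≈ 46.98 kN.
ΣF_y = 0: A_y + 46.9767 − 30 − 50 = 0 → A_y = 33.02 kN.
ΣF_x = 0: no horizontal applied forces, so A_x = 0.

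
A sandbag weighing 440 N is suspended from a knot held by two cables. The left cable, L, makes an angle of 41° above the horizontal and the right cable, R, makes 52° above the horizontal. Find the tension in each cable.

T_L = 271.3 N, T_R = 332.5 N

ΣF_x = 0: −T_L·cos41° + T_R·cos52° = 0 → T_R = 1.22585·T_L.
ΣF_y = 0: T_L·sin41° + T_R·sin52° = 440.
Substitute: T_L·(0.656059 + 1.22585·0.788011) = 440 → T_L = 271.263 ≈ 271.3 N.
Then T_R = 1.22585 × 271.263 = 332.5 N.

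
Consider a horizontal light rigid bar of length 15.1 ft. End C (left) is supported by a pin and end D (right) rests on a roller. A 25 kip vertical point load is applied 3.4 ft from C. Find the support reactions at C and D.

C_x = 0, C_y = 19.37 kip, D_y = 5.629 kip

ΣM about C: D_y·15.1 − 25·3.4 = 0 → D_y = 85/15.1 = 5.62914 ≈ 5.629 kip.
ΣF_y = 0: C_y + 5.62914 − 25 = 0 → C_y = 19.37 kip.
ΣF_x = 0: no horizontal applied forces, so C_x = 0.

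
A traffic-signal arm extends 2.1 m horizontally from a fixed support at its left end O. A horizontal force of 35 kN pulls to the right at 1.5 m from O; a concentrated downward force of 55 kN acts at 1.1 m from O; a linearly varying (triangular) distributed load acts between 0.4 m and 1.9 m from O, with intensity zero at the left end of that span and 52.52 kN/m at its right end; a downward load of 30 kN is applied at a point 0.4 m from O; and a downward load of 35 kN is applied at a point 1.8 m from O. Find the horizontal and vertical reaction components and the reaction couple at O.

Resultant of the triangular load: ½ × 52.52 × 1.5 = 39.39 kN, acting at 1.4 m from O (one-third of the span from the peak).
ΣF_x = 0: O_x + 35 = 0 → O_x = -35.00 kN.
ΣF_y = 0: O_y − 55 − ½·52.52·1.5 − 30 − 35 = 0 → O_y = 159.4 kN.
ΣM about O: M_O − 55·1.1 − (½·52.52·1.5)·1.4 − 30·0.4 − 35·1.8 = 0 → M_O = 190.6 kN·m.

O_x = -35.00 kN, O_y = 159.4 kN, M_O = 190.6 kN·m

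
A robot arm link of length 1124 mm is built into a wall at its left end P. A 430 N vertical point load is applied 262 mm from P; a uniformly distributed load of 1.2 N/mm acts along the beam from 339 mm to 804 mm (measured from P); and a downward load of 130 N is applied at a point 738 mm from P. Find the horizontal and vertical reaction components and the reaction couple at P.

P_x = 0, P_y = 1118 N, M_P = 527500 N·mm

Resultant of the distributed load: 1.2 × 465 = 558 N at 571.5 mm from P.
ΣF_x = 0: P_x = 0.
ΣF_y = 0: P_y − 430 − 1.2·465 − 130 = 0 → P_y = 1118 N.
ΣM about P: M_P − 430·262 − (1.2·465)·571.5 − 130·738 = 0 → M_P = 527500 N·mm.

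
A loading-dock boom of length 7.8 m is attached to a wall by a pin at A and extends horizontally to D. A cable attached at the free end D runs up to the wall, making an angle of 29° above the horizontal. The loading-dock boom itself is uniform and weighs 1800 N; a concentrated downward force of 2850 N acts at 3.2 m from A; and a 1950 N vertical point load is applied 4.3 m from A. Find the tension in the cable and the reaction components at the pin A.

T = 6485 N, A_x = 5672 N, A_y = 3456 N

ΣM about A: T·sin29°·7.8 − 1800·3.9 − 2850·3.2 − 1950·4.3 = 0 → T = 24525/(7.8·0.48481) = 6485.49 ≈ 6485 N.
ΣF_x = 0: A_x − T·cos29° = 0 → A_x = 6485.49 × 0.87462 = 5672 N.
ΣF_y = 0: A_y + T·sin29° − 1800 − 2850 − 1950 = 0 → A_y = 6600 − 6485.49 × 0.48481 = 3456 N.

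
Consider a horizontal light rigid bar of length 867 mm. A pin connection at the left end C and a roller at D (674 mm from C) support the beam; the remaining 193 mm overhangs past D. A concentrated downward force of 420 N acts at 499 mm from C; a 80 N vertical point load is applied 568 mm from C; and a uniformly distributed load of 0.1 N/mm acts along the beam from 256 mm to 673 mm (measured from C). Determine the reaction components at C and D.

C_x = 0, C_y = 134.6 N, D_y = 407.1 N

Resultant of the distributed load: 0.1 × 417 = 41.7 N at 464.5 mm from C.
Taking moments about C: D_y·674 − 420·499 − 80·568 − (0.1·417)·464.5 = 0 → D_y = 274389.65/674 = 407.106 ≈ 407.1 N.
ΣF_y = 0: C_y + 407.106 − 420 − 80 − 0.1·417 = 0 → C_y = 134.6 N.
ΣF_x = 0: no horizontal applied forces, so C_x = 0.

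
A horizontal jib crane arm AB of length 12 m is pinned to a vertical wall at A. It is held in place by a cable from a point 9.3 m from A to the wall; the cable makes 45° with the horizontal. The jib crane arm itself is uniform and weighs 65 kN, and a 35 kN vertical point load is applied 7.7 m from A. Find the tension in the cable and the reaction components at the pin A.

T = 100.3 kN, A_x = 70.91 kN, A_y = 29.09 kN

ΣM about A: T·sin45°·9.3 − 65·6 − 35·7.7 = 0 → T = 659.5/(9.3·0.707107) = 100.287 ≈ 100.3 kN.
ΣF_x = 0: A_x − T·cos45° = 0 → A_x = 100.287 × 0.707107 = 70.91 kN.
ΣF_y = 0: A_y + T·sin45° − 65 − 35 = 0 → A_y = 100 − 100.287 × 0.707107 = 29.09 kN.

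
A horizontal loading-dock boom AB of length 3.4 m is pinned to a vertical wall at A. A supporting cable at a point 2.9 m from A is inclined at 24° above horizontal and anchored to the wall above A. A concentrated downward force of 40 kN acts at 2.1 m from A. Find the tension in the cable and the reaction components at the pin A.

T = 71.21 kN, A_x = 65.06 kN, A_y = 11.03 kN

ΣM about A: T·sin24°·2.9 − 40·2.1 = 0 → T = 84/(2.9·0.406737) = 71.2144 ≈ 71.21 kN.
ΣF_x = 0: A_x − T·cos24° = 0 → A_x = 71.2144 × 0.913545 = 65.06 kN.
ΣF_y = 0: A_y + T·sin24° − 40 = 0 → A_y = 40 − 71.2144 × 0.406737 = 11.03 kN.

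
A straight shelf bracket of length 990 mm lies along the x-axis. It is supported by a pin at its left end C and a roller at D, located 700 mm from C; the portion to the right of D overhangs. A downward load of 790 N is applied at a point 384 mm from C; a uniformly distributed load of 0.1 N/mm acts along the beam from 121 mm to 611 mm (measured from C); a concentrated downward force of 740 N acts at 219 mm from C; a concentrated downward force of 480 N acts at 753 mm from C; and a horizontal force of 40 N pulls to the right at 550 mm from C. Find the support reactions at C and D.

Resultant of the distributed load: 0.1 × 490 = 49 N at 366 mm from C.
Moments about C: D_y·700 − 790·384 − (0.1·490)·366 − 740·219 − 480·753 = 0 → D_y = 844794/700 = 1206.85 ≈ 1207 N.
ΣF_y = 0: C_y + 1206.85 − 790 − 0.1·490 − 740 − 480 = 0 → C_y = 852.2 N.
ΣF_x = 0: C_x + 40 = 0 → C_x = -40.00 N.

C_x = -40.00 N, C_y = 852.2 N, D_y = 1207 N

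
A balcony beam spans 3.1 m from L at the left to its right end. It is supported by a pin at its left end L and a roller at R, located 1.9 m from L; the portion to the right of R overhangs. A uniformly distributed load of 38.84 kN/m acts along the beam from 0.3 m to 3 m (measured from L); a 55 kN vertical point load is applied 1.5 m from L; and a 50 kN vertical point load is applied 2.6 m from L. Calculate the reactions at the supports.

L_x = 0, L_y = 6.956 kN, R_y = 202.9 kN

Resultant of the distributed load: 38.84 × 2.7 = 104.868 kN at 1.65 m from L.
ΣM about L: R_y·1.9 − (38.84·2.7)·1.65 − 55·1.5 − 50·2.6 = 0 → R_y = 385.5322/1.9 = 202.912 ≈ 202.9 kN.
ΣF_y = 0: L_y + 202.912 − 38.84·2.7 − 55 − 50 = 0 → L_y = 6.956 kN.
ΣF_x = 0: no horizontal applied forces, so L_x = 0.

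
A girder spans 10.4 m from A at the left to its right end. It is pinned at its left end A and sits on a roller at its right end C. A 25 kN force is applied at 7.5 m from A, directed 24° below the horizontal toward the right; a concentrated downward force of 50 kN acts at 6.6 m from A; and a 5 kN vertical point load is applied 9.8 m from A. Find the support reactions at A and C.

A_x = -22.84 kN, A_y = 21.39 kN, C_y = 43.78 kN

Moments about A: C_y·10.4 − 25·sin24°·7.5 − 50·6.6 − 5·9.8 = 0 → C_y = 455.263/10.4 = 43.7753 ≈ 43.78 kN.
ΣF_y = 0: A_y + 43.7753 − 25·sin24° − 50 − 5 = 0 → A_y = 21.39 kN.
ΣF_x = 0: A_x + 25·cos24° = 0 → A_x = -22.84 kN.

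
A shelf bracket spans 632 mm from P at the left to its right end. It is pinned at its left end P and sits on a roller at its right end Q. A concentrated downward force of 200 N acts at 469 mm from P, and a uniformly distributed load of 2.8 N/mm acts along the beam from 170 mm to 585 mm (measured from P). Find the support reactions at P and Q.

P_x = 0, P_y = 519.5 N, Q_y = 842.5 N

Resultant of the distributed load: 2.8 × 415 = 1162 N at 377.5 mm from P.
Moments about P: Q_y·632 − 200·469 − (2.8·415)·377.5 = 0 → Q_y = 532455/632 = 842.492 ≈ 842.5 N.
ΣF_y = 0: P_y + 842.492 − 200 − 2.8·415 = 0 → P_y = 519.5 N.
ΣF_x = 0: no horizontal applied forces, so P_x = 0.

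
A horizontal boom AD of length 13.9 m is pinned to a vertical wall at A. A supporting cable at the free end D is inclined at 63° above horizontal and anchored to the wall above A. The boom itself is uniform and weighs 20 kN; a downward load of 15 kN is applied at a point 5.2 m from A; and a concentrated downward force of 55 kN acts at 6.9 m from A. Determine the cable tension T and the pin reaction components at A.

T = 48.16 kN, A_x = 21.87 kN, A_y = 47.09 kN

ΣM about A: T·sin63°·13.9 − 20·6.95 − 15·5.2 − 55·6.9 = 0 → T = 596.5/(13.9·0.891007) = 48.1631 ≈ 48.16 kN.
ΣF_x = 0: A_x − T·cos63° = 0 → A_x = 48.1631 × 0.45399 = 21.87 kN.
ΣF_y = 0: A_y + T·sin63° − 20 − 15 − 55 = 0 → A_y = 90 − 48.1631 × 0.891007 = 47.09 kN.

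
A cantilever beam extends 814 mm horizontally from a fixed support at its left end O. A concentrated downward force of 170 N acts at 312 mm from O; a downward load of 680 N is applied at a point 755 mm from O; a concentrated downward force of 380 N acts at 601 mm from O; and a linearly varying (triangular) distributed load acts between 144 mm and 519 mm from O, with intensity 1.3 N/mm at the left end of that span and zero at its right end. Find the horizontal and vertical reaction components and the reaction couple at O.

O_x = 0, O_y = 1474 N, M_O = 860400 N·mm

Resultant of the triangular load: ½ × 1.3 × 375 = 243.75 N, acting at 269 mm from O (one-third of the span from the peak).
ΣF_x = 0: O_x = 0.
ΣF_y = 0: O_y − 170 − 680 − 380 − ½·1.3·375 = 0 → O_y = 1474 N.
ΣM about O: M_O − 170·312 − 680·755 − 380·601 − (½·1.3·375)·269 = 0 → M_O = 860400 N·mm.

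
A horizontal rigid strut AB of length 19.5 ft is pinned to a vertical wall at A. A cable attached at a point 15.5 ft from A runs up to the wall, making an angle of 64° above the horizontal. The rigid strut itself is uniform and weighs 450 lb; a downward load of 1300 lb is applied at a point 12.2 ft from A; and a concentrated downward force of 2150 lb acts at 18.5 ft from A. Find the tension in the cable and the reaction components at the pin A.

ΣM about A: T·sin64°·15.5 − 450·9.75 − 1300·12.2 − 2150·18.5 = 0 → T = 60022.5/(15.5·0.898794) = 4308.46 ≈ 4308 lb.
ΣF_x = 0: A_x − T·cos64° = 0 → A_x = 4308.46 × 0.438371 = 1889 lb.
ΣF_y = 0: A_y + T·sin64° − 450 − 1300 − 2150 = 0 → A_y = 3900 − 4308.46 × 0.898794 = 27.58 lb.

T = 4308 lb, A_x = 1889 lb, A_y = 27.58 lb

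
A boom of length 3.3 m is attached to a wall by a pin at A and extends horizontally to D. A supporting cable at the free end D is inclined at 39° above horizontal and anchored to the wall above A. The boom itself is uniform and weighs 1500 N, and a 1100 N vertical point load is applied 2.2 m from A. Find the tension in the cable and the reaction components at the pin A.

ΣM about A: T·sin39°·3.3 − 1500·1.65 − 1100·2.2 = 0 → T = 4895/(3.3·0.62932) = 2357.04 ≈ 2357 N.
ΣF_x = 0: A_x − T·cos39° = 0 → A_x = 2357.04 × 0.777146 = 1832 N.
ΣF_y = 0: A_y + T·sin39° − 1500 − 1100 = 0 → A_y = 2600 − 2357.04 × 0.62932 = 1117 N.

T = 2357 N, A_x = 1832 N, A_y = 1117 N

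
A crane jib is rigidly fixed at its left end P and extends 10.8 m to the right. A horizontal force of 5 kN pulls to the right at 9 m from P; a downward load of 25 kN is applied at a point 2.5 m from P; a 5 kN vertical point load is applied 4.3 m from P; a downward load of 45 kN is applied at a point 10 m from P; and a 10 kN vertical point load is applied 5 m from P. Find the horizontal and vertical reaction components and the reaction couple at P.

P_x = -5.000 kN, P_y = 85.00 kN, M_P = 584.0 kN·m

ΣF_x = 0: P_x + 5 = 0 → P_x = -5.000 kN.
ΣF_y = 0: P_y − 25 − 5 − 45 − 10 = 0 → P_y = 85.00 kN.
ΣM about P: M_P − 25·2.5 − 5·4.3 − 45·10 − 10·5 = 0 → M_P = 584.0 kN·m.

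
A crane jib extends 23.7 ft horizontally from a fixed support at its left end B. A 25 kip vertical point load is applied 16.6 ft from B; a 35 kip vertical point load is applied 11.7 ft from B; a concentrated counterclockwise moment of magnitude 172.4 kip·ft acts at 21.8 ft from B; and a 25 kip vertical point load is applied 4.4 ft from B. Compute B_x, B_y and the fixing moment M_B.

ΣF_x = 0: B_x = 0.
ΣF_y = 0: B_y − 25 − 35 − 25 = 0 → B_y = 85.00 kip.
ΣM about B: M_B − 25·16.6 − 35·11.7 + 172.4 − 25·4.4 = 0 → M_B = 762.1 kip·ft.

B_x = 0, B_y = 85.00 kip, M_B = 762.1 kip·ft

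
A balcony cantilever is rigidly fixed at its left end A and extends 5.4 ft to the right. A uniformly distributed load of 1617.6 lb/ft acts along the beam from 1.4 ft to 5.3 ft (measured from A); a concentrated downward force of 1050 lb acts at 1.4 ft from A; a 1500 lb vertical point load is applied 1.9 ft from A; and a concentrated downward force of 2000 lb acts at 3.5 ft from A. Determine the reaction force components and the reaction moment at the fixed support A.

A_x = 0, A_y = 10860 lb, M_A = 32450 lb·ft

Resultant of the distributed load: 1617.6 × 3.9 = 6308.64 lb at 3.35 ft from A.
ΣF_x = 0: A_x = 0.
ΣF_y = 0: A_y − 1617.6·3.9 − 1050 − 1500 − 2000 = 0 → A_y = 10860 lb.
ΣM about A: M_A − (1617.6·3.9)·3.35 − 1050·1.4 − 1500·1.9 − 2000·3.5 = 0 → M_A = 32450 lb·ft.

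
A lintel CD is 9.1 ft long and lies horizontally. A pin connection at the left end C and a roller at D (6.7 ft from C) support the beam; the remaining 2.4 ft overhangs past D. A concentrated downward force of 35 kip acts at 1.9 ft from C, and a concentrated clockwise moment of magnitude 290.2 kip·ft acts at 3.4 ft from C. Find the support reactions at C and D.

ΣM about C: D_y·6.7 − 35·1.9 − 290.2 = 0 → D_y = 356.7/6.7 = 53.2388 ≈ 53.24 kip.
ΣF_y = 0: C_y + 53.2388 − 35 = 0 → C_y = -18.24 kip.
ΣF_x = 0: no horizontal applied forces, so C_x = 0.

C_x = 0, C_y = -18.24 kip, D_y = 53.24 kip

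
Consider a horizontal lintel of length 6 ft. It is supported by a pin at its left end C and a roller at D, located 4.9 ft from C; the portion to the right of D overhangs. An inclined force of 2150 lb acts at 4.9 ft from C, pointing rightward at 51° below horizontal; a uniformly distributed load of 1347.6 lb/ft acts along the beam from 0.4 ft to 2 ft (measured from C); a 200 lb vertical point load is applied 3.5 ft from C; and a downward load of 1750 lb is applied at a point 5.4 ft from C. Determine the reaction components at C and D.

Resultant of the distributed load: 1347.6 × 1.6 = 2156.16 lb at 1.2 ft from C.
Moments about C: D_y·4.9 − 2150·sin51°·4.9 − (1347.6·1.6)·1.2 − 200·3.5 − 1750·5.4 = 0 → D_y = 20924.6/4.9 = 4270.33 ≈ 4270 lb.
ΣF_y = 0: C_y + 4270.33 − 2150·sin51° − 1347.6·1.6 − 200 − 1750 = 0 → C_y = 1507 lb.
ΣF_x = 0: C_x + 2150·cos51° = 0 → C_x = -1353 lb.

C_x = -1353 lb, C_y = 1507 lb, D_y = 4270 lb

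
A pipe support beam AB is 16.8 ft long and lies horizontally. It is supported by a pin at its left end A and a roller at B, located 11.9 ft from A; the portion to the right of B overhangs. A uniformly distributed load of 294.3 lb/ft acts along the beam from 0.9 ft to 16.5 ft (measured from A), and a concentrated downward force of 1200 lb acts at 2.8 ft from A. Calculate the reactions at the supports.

Resultant of the distributed load: 294.3 × 15.6 = 4591.08 lb at 8.7 ft from A.
Moments about A: B_y·11.9 − (294.3·15.6)·8.7 − 1200·2.8 = 0 → B_y = 43302.396/11.9 = 3638.86 ≈ 3639 lb.
ΣF_y = 0: A_y + 3638.86 − 294.3·15.6 − 1200 = 0 → A_y = 2152 lb.
ΣF_x = 0: no horizontal applied forces, so A_x = 0.

A_x = 0, A_y = 2152 lb, B_y = 3639 lb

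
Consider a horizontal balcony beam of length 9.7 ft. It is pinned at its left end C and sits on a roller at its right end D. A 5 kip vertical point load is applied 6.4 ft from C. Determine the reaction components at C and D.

ΣM about C: D_y·9.7 − 5·6.4 = 0 → D_y = 32/9.7 = 3.29897 ≈ 3.299 kip.
ΣF_y = 0: C_y + 3.29897 − 5 = 0 → C_y = 1.701 kip.
ΣF_x = 0: no horizontal applied forces, so C_x = 0.

C_x = 0, C_y = 1.701 kip, D_y = 3.299 kip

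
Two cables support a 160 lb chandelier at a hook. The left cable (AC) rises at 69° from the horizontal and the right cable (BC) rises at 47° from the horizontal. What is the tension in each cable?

ΣF_x = 0: −T_AC·cos69° + T_BC·cos47° = 0 → T_BC = 0.525467·T_AC.
ΣF_y = 0: T_AC·sin69° + T_BC·sin47° = 160.
Substitute: T_AC·(0.93358 + 0.525467·0.731354) = 160 → T_AC = 121.407 ≈ 121.4 lb.
Then T_BC = 0.525467 × 121.407 = 63.80 lb.

T_AC = 121.4 lb, T_BC = 63.80 lb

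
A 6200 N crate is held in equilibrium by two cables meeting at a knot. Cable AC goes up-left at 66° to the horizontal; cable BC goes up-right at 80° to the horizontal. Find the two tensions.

ΣF_x = 0: −T_AC·cos66° + T_BC·cos80° = 0 → T_BC = 2.3423·T_AC.
ΣF_y = 0: T_AC·sin66° + T_BC·sin80° = 6200.
Substitute: T_AC·(0.913545 + 2.3423·0.984808) = 6200 → T_AC = 1925.31 ≈ 1925 N.
Then T_BC = 2.3423 × 1925.31 = 4510 N.

T_AC = 1925 N, T_BC = 4510 N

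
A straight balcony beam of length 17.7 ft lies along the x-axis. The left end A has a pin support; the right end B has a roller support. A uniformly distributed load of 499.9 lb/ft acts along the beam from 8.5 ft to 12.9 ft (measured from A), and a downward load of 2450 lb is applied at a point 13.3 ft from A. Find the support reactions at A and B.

A_x = 0, A_y = 1479 lb, B_y = 3171 lb

Resultant of the distributed load: 499.9 × 4.4 = 2199.56 lb at 10.7 ft from A.
ΣM about A: B_y·17.7 − (499.9·4.4)·10.7 − 2450·13.3 = 0 → B_y = 56120.292/17.7 = 3170.64 ≈ 3171 lb.
ΣF_y = 0: A_y + 3170.64 − 499.9·4.4 − 2450 = 0 → A_y = 1479 lb.
ΣF_x = 0: no horizontal applied forces, so A_x = 0.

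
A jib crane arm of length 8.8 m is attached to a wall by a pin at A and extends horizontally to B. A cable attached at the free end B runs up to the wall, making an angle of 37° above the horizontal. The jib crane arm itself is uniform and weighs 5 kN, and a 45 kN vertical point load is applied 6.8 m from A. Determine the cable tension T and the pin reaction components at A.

ΣM about A: T·sin37°·8.8 − 5·4.4 − 45·6.8 = 0 → T = 328/(8.8·0.601815) = 61.9339 ≈ 61.93 kN.
ΣF_x = 0: A_x − T·cos37° = 0 → A_x = 61.9339 × 0.798636 = 49.46 kN.
ΣF_y = 0: A_y + T·sin37° − 5 − 45 = 0 → A_y = 50 − 61.9339 × 0.601815 = 12.73 kN.

T = 61.93 kN, A_x = 49.46 kN, A_y = 12.73 kN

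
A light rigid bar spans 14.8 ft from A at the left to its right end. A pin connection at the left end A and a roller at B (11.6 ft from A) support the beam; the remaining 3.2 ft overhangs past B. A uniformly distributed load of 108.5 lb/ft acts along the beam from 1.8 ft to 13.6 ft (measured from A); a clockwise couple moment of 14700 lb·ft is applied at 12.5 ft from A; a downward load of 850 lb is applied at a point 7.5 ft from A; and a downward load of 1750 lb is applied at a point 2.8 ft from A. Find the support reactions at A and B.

Resultant of the distributed load: 108.5 × 11.8 = 1280.3 lb at 7.7 ft from A.
ΣM about A: B_y·11.6 − (108.5·11.8)·7.7 − 14700 − 850·7.5 − 1750·2.8 = 0 → B_y = 35833.31/11.6 = 3089.08 ≈ 3089 lb.
ΣF_y = 0: A_y + 3089.08 − 108.5·11.8 − 850 − 1750 = 0 → A_y = 791.2 lb.
ΣF_x = 0: no horizontal applied forces, so A_x = 0.

A_x = 0, A_y = 791.2 lb, B_y = 3089 lb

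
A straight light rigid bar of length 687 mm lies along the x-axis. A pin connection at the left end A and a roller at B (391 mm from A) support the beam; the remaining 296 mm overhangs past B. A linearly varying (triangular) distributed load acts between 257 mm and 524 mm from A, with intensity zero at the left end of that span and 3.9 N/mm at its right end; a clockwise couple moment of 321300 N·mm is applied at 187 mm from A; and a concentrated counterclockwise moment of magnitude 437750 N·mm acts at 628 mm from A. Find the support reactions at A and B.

A_x = 0, A_y = 239.2 N, B_y = 281.4 N

Resultant of the triangular load: ½ × 3.9 × 267 = 520.65 N, acting at 435 mm from A (one-third of the span from the peak).
Moments about A: B_y·391 − (½·3.9·267)·435 − 321300 + 437750 = 0 → B_y = 110032.75/391 = 281.414 ≈ 281.4 N.
ΣF_y = 0: A_y + 281.414 − ½·3.9·267 = 0 → A_y = 239.2 N.
ΣF_x = 0: no horizontal applied forces, so A_x = 0.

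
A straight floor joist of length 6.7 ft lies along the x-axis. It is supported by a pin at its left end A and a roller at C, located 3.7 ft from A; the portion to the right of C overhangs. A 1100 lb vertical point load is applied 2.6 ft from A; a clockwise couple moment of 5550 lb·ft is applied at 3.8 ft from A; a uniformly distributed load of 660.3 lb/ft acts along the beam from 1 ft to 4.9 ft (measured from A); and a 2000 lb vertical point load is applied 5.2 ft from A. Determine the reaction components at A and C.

Resultant of the distributed load: 660.3 × 3.9 = 2575.17 lb at 2.95 ft from A.
Taking moments about A: C_y·3.7 − 1100·2.6 − 5550 − (660.3·3.9)·2.95 − 2000·5.2 = 0 → C_y = 26406.7515/3.7 = 7136.96 ≈ 7137 lb.
ΣF_y = 0: A_y + 7136.96 − 1100 − 660.3·3.9 − 2000 = 0 → A_y = -1462 lb.
ΣF_x = 0: no horizontal applied forces, so A_x = 0.

A_x = 0, A_y = -1462 lb, C_y = 7137 lb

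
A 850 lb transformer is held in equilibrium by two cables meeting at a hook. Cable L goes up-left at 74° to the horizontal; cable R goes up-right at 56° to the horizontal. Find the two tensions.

T_L = 620.5 lb, T_R = 305.8 lb

ΣF_x = 0: −T_L·cos74° + T_R·cos56° = 0 → T_R = 0.49292·T_L.
ΣF_y = 0: T_L·sin74° + T_R·sin56° = 850.
Substitute: T_L·(0.961262 + 0.49292·0.829038) = 850 → T_L = 620.478 ≈ 620.5 lb.
Then T_R = 0.49292 × 620.478 = 305.8 lb.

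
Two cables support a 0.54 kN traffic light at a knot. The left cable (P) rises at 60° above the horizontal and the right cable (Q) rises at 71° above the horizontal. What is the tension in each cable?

ΣF_x = 0: −T_P·cos60° + T_Q·cos71° = 0 → T_Q = 1.53578·T_P.
ΣF_y = 0: T_P·sin60° + T_Q·sin71° = 0.54.
Substitute: T_P·(0.866025 + 1.53578·0.945519) = 0.54 → T_P = 0.232946 ≈ 0.2329 kN.
Then T_Q = 1.53578 × 0.232946 = 0.3578 kN.

T_P = 0.2329 kN, T_Q = 0.3578 kN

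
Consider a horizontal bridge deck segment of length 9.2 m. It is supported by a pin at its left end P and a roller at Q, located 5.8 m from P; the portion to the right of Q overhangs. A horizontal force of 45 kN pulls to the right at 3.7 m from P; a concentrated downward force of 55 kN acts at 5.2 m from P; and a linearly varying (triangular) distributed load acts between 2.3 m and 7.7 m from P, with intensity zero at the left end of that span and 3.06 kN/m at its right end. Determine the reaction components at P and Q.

Resultant of the triangular load: ½ × 3.06 × 5.4 = 8.262 kN, acting at 5.9 m from P (one-third of the span from the peak).
Moments about P: Q_y·5.8 − 55·5.2 − (½·3.06·5.4)·5.9 = 0 → Q_y = 334.7458/5.8 = 57.7148 ≈ 57.71 kN.
ΣF_y = 0: P_y + 57.7148 − 55 − ½·3.06·5.4 = 0 → P_y = 5.547 kN.
ΣF_x = 0: P_x + 45 = 0 → P_x = -45.00 kN.

P_x = -45.00 kN, P_y = 5.547 kN, Q_y = 57.71 kN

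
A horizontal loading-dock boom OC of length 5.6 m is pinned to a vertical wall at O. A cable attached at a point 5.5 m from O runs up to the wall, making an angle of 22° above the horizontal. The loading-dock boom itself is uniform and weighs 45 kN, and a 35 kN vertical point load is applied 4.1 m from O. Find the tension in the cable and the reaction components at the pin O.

ΣM about O: T·sin22°·5.5 − 45·2.8 − 35·4.1 = 0 → T = 269.5/(5.5·0.374607) = 130.804 ≈ 130.8 kN.
ΣF_x = 0: O_x − T·cos22° = 0 → O_x = 130.804 × 0.927184 = 121.3 kN.
ΣF_y = 0: O_y + T·sin22° − 45 − 35 = 0 → O_y = 80 − 130.804 × 0.374607 = 31.00 kN.

T = 130.8 kN, O_x = 121.3 kN, O_y = 31.00 kN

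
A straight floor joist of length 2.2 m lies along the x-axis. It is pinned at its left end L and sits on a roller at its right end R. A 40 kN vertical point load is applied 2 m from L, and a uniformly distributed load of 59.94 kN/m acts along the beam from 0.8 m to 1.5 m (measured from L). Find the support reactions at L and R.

Resultant of the distributed load: 59.94 × 0.7 = 41.958 kN at 1.15 m from L.
ΣM about L: R_y·2.2 − 40·2 − (59.94·0.7)·1.15 = 0 → R_y = 128.2517/2.2 = 58.2962 ≈ 58.30 kN.
ΣF_y = 0: L_y + 58.2962 − 40 − 59.94·0.7 = 0 → L_y = 23.66 kN.
ΣF_x = 0: no horizontal applied forces, so L_x = 0.

L_x = 0, L_y = 23.66 kN, R_y = 58.30 kN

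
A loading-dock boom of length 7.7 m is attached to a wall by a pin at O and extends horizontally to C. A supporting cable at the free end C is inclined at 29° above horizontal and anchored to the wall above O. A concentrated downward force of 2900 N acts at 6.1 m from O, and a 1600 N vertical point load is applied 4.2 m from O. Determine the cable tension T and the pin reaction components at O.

T = 6539 N, O_x = 5719 N, O_y = 1330 N

ΣM about O: T·sin29°·7.7 − 2900·6.1 − 1600·4.2 = 0 → T = 24410/(7.7·0.48481) = 6538.91 ≈ 6539 N.
ΣF_x = 0: O_x − T·cos29° = 0 → O_x = 6538.91 × 0.87462 = 5719 N.
ΣF_y = 0: O_y + T·sin29° − 2900 − 1600 = 0 → O_y = 4500 − 6538.91 × 0.48481 = 1330 N.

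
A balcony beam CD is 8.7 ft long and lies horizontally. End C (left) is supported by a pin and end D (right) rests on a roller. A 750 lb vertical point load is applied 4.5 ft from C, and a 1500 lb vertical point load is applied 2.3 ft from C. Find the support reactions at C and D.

Moments about C: D_y·8.7 − 750·4.5 − 1500·2.3 = 0 → D_y = 6825/8.7 = 784.483 ≈ 784.5 lb.
ΣF_y = 0: C_y + 784.483 − 750 − 1500 = 0 → C_y = 1466 lb.
ΣF_x = 0: no horizontal applied forces, so C_x = 0.

C_x = 0, C_y = 1466 lb, D_y = 784.5 lb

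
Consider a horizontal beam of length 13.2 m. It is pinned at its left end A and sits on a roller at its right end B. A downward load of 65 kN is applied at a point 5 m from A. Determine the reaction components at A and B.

A_x = 0, A_y = 40.38 kN, B_y = 24.62 kN

Taking moments about A: B_y·13.2 − 65·5 = 0 → B_y = 325/13.2 = 24.6212 ≈ 24.62 kN.
ΣF_y = 0: A_y + 24.6212 − 65 = 0 → A_y = 40.38 kN.
ΣF_x = 0: no horizontal applied forces, so A_x = 0.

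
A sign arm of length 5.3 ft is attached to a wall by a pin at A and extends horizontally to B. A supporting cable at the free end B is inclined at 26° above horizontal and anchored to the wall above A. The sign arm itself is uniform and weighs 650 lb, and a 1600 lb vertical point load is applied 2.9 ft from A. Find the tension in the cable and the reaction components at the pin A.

ΣM about A: T·sin26°·5.3 − 650·2.65 − 1600·2.9 = 0 → T = 6362.5/(5.3·0.438371) = 2738.48 ≈ 2738 lb.
ΣF_x = 0: A_x − T·cos26° = 0 → A_x = 2738.48 × 0.898794 = 2461 lb.
ΣF_y = 0: A_y + T·sin26° − 650 − 1600 = 0 → A_y = 2250 − 2738.48 × 0.438371 = 1050 lb.

T = 2738 lb, A_x = 2461 lb, A_y = 1050 lb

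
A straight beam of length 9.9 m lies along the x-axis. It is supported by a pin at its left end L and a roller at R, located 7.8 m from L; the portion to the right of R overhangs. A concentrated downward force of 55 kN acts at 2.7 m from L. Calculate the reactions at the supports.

ΣM about L: R_y·7.8 − 55·2.7 = 0 → R_y = 148.5/7.8 = 19.0385 ≈ 19.04 kN.
ΣF_y = 0: L_y + 19.0385 − 55 = 0 → L_y = 35.96 kN.
ΣF_x = 0: no horizontal applied forces, so L_x = 0.

L_x = 0, L_y = 35.96 kN, R_y = 19.04 kN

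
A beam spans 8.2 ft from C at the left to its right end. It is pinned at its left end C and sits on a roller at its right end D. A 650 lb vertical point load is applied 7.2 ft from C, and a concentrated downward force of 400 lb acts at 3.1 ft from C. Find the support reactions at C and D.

ΣM about C: D_y·8.2 − 650·7.2 − 400·3.1 = 0 → D_y = 5920/8.2 = 721.951 ≈ 722.0 lb.
ΣF_y = 0: C_y + 721.951 − 650 − 400 = 0 → C_y = 328.0 lb.
ΣF_x = 0: no horizontal applied forces, so C_x = 0.

C_x = 0, C_y = 328.0 lb, D_y = 722.0 lb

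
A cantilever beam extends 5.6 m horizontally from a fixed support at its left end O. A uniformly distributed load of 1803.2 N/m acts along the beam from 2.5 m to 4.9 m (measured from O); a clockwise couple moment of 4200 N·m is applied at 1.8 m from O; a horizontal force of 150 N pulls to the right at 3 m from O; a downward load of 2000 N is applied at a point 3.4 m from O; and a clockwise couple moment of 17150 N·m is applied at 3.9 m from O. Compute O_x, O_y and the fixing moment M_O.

Resultant of the distributed load: 1803.2 × 2.4 = 4327.68 N at 3.7 m from O.
ΣF_x = 0: O_x + 150 = 0 → O_x = -150.0 N.
ΣF_y = 0: O_y − 1803.2·2.4 − 2000 = 0 → O_y = 6328 N.
ΣM about O: M_O − (1803.2·2.4)·3.7 − 4200 − 2000·3.4 − 17150 = 0 → M_O = 44160 N·m.

O_x = -150.0 N, O_y = 6328 N, M_O = 44160 N·m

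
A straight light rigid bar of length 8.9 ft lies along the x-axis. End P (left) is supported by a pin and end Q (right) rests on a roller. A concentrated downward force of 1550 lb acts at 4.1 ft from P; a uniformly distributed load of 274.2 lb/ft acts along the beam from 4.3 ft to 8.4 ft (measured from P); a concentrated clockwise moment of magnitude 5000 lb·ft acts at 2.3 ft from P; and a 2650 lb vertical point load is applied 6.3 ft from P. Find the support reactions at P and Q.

P_x = 0, P_y = 1370 lb, Q_y = 3954 lb

Resultant of the distributed load: 274.2 × 4.1 = 1124.22 lb at 6.35 ft from P.
ΣM about P: Q_y·8.9 − 1550·4.1 − (274.2·4.1)·6.35 − 5000 − 2650·6.3 = 0 → Q_y = 35188.797/8.9 = 3953.8 ≈ 3954 lb.
ΣF_y = 0: P_y + 3953.8 − 1550 − 274.2·4.1 − 2650 = 0 → P_y = 1370 lb.
ΣF_x = 0: no horizontal applied forces, so P_x = 0.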